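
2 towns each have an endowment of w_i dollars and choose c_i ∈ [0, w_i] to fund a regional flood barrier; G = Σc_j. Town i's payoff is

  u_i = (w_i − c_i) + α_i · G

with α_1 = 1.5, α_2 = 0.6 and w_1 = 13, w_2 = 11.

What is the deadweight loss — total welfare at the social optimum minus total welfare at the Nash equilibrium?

∂u_i/∂c_i = α_i − 1, so town i contributes w_i if α_i > 1, else 0.
α_i > 1 for i ∈ {1}; NE contributions (13, 0), G = 13.
W^NE = Σw_i − G^NE + (Σα_i)·G^NE = 24 + 1.1·13 = 38.3.
Planner: ∂(Σu_j)/∂c_i = Σα_j − 1 = 1.1 > 0, so everyone contributes w_i; G^SO = 24, W^SO = 24 + 1.1·24 = 50.4.
Deadweight loss = 12.1.

12.1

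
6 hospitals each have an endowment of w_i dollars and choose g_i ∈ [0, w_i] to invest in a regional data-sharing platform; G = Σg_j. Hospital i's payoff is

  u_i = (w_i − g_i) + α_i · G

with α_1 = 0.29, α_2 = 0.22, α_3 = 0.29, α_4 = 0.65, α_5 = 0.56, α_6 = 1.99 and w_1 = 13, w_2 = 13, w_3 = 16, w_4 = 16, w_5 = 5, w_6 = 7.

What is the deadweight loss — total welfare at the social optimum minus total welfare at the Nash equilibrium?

189

∂u_i/∂g_i = α_i − 1, so hospital i contributes w_i if α_i > 1, else 0.
α_i > 1 for i ∈ {6}; NE contributions (0, 0, 0, 0, 0, 7), G = 7.
W^NE = Σw_i − G^NE + (Σα_i)·G^NE = 70 + 3·7 = 91.
Planner: ∂(Σu_j)/∂g_i = Σα_j − 1 = 3 > 0, so everyone contributes w_i; G^SO = 70, W^SO = 70 + 3·70 = 280.
Deadweight loss = 189.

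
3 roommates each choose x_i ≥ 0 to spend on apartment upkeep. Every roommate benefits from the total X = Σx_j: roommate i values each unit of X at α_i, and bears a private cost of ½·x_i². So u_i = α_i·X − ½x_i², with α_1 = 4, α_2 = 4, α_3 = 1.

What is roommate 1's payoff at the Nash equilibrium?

28

Roommate i's FOC: ∂u_i/∂x_i = α_i − x_i = 0, so x_i* = α_i.
NE contributions = (4, 4, 1); X = 9.
u_1 = α_1·X − ½·(x_1)² = 4·9 − ½·4² = 28.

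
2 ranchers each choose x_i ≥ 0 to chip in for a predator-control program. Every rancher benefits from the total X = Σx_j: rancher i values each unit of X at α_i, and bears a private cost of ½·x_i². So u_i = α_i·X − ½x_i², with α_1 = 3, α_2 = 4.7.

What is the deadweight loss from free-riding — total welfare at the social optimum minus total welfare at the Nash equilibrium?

15.545

Rancher i's FOC: ∂u_i/∂x_i = α_i − x_i = 0, so x_i* = α_i.
NE contributions = (3, 4.7); X = 7.7.
W^NE = (Σα)·X − ½Σα_i² = 7.7² − ½·31.09 = 43.745.
Planner sets x_i = Σα_j = 7.7 for every i, so X^SO = 2·7.7 = 15.4.
W^SO = (Σα)·X^SO − ½·2·(Σα)² = (2/2)·7.7² = 59.29.
Deadweight loss = W^SO − W^NE = 15.545.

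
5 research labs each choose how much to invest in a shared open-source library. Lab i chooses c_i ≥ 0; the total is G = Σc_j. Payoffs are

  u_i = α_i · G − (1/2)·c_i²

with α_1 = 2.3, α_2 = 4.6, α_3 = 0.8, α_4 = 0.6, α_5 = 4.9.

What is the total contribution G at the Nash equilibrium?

Lab i's FOC: ∂u_i/∂c_i = α_i − c_i = 0, so c_i* = α_i.
NE contributions = (2.3, 4.6, 0.8, 0.6, 4.9); G = 13.2.

13.2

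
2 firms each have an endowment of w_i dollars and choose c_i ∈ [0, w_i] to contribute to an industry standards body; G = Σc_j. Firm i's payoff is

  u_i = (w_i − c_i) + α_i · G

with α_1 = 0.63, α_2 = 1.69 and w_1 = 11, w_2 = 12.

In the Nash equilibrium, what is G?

∂u_i/∂c_i = α_i − 1, so firm i contributes w_i if α_i > 1, else 0.
α_i > 1 for i ∈ {2}; NE contributions (0, 12), G = 12.

12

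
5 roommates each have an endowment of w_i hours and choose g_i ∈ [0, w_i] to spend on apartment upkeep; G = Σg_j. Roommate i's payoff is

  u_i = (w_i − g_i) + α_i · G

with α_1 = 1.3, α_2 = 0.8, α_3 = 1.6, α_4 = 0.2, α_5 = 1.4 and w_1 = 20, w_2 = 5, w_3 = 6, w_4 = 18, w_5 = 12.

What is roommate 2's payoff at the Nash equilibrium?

∂u_i/∂g_i = α_i − 1, so roommate i contributes w_i if α_i > 1, else 0.
α_i > 1 for i ∈ {1, 3, 5}; NE contributions (20, 0, 6, 0, 12), G = 38.
u_2 = (5 − 0) + 0.8·38 = 35.4.

35.4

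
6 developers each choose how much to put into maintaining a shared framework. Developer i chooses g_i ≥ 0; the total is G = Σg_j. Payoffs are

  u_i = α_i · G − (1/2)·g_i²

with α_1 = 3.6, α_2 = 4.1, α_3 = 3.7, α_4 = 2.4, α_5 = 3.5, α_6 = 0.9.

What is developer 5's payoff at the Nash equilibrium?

Developer i's FOC: ∂u_i/∂g_i = α_i − g_i = 0, so g_i* = α_i.
NE contributions = (3.6, 4.1, 3.7, 2.4, 3.5, 0.9); G = 18.2.
u_5 = α_5·G − ½·(g_5)² = 3.5·18.2 − ½·3.5² = 57.575.

57.575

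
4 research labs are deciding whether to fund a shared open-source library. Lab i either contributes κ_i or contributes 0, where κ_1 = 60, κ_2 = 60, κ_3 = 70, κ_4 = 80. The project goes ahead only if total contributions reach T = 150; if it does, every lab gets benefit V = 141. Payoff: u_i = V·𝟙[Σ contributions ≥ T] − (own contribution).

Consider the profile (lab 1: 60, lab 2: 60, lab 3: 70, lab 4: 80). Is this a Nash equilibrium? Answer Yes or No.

Total = 270 ≥ 150: provided.
Lab 1 (pledges 60, payoff 81): dropping to 0 → total 210, payoff 141. Profitable deviation.

No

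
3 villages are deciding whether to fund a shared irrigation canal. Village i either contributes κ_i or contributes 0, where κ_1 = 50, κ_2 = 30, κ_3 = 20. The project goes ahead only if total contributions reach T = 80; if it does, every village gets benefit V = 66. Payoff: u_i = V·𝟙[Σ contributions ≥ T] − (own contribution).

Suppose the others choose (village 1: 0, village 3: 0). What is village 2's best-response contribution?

Others' total = 0. Even contributing 30 gives 30 < 80: no benefit either way.
Best response: 0.

0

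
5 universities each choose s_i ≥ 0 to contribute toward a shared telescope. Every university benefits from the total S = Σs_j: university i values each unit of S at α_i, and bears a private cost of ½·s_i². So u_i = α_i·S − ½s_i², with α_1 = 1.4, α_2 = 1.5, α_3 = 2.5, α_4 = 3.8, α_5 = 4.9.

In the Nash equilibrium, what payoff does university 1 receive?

18.76

University i's FOC: ∂u_i/∂s_i = α_i − s_i = 0, so s_i* = α_i.
NE contributions = (1.4, 1.5, 2.5, 3.8, 4.9); S = 14.1.
u_1 = α_1·S − ½·(s_1)² = 1.4·14.1 − ½·1.4² = 18.76.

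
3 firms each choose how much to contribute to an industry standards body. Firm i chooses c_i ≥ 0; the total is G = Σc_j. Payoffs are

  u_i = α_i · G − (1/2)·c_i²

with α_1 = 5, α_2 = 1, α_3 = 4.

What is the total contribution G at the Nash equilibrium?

10

Firm i's FOC: ∂u_i/∂c_i = α_i − c_i = 0, so c_i* = α_i.
NE contributions = (5, 1, 4); G = 10.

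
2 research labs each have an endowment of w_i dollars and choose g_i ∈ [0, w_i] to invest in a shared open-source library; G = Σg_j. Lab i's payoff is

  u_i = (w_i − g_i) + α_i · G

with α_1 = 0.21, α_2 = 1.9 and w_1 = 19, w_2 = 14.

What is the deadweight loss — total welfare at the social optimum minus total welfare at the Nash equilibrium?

21.09

∂u_i/∂g_i = α_i − 1, so lab i contributes w_i if α_i > 1, else 0.
α_i > 1 for i ∈ {2}; NE contributions (0, 14), G = 14.
W^NE = Σw_i − G^NE + (Σα_i)·G^NE = 33 + 1.11·14 = 48.54.
Planner: ∂(Σu_j)/∂g_i = Σα_j − 1 = 1.11 > 0, so everyone contributes w_i; G^SO = 33, W^SO = 33 + 1.11·33 = 69.63.
Deadweight loss = 21.09.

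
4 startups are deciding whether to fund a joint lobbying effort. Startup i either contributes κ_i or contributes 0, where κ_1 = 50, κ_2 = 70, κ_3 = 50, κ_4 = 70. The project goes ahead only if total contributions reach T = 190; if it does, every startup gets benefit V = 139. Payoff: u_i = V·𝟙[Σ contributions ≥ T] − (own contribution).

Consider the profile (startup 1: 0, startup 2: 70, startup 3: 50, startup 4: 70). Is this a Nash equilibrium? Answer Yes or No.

Total = 190 ≥ 190: provided.
Startup 1 (pledges 0, payoff 139): pledging 50 → total 240, payoff 89. No gain.
Startup 2 (pledges 70, payoff 69): dropping to 0 → total 120, payoff 0. No gain.
Startup 3 (pledges 50, payoff 89): dropping to 0 → total 140, payoff 0. No gain.
Startup 4 (pledges 70, payoff 69): dropping to 0 → total 120, payoff 0. No gain.

Yes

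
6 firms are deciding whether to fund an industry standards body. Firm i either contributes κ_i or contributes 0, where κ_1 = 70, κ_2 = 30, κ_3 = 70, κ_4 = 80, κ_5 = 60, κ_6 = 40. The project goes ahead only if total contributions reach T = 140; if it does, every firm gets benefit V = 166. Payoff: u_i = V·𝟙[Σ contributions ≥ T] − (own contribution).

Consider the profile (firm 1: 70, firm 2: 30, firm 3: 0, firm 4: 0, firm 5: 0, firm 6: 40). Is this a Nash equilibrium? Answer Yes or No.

Yes

Total = 140 ≥ 140: provided.
Firm 1 (pledges 70, payoff 96): dropping to 0 → total 70, payoff 0. No gain.
Firm 2 (pledges 30, payoff 136): dropping to 0 → total 110, payoff 0. No gain.
Firm 3 (pledges 0, payoff 166): pledging 70 → total 210, payoff 96. No gain.
Firm 4 (pledges 0, payoff 166): pledging 80 → total 220, payoff 86. No gain.
Firm 5 (pledges 0, payoff 166): pledging 60 → total 200, payoff 106. No gain.
Firm 6 (pledges 40, payoff 126): dropping to 0 → total 100, payoff 0. No gain.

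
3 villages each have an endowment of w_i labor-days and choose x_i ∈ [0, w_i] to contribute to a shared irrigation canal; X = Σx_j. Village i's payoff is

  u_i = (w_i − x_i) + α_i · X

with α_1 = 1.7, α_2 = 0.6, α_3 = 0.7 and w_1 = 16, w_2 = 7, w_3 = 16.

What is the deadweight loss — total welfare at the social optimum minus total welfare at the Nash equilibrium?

∂u_i/∂x_i = α_i − 1, so village i contributes w_i if α_i > 1, else 0.
α_i > 1 for i ∈ {1}; NE contributions (16, 0, 0), X = 16.
W^NE = Σw_i − X^NE + (Σα_i)·X^NE = 39 + 2·16 = 71.
Planner: ∂(Σu_j)/∂x_i = Σα_j − 1 = 2 > 0, so everyone contributes w_i; X^SO = 39, W^SO = 39 + 2·39 = 117.
Deadweight loss = 46.

46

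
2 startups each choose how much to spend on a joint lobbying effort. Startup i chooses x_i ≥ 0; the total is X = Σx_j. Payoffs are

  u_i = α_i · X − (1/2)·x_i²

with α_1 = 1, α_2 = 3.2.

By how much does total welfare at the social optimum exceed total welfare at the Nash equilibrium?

Startup i's FOC: ∂u_i/∂x_i = α_i − x_i = 0, so x_i* = α_i.
NE contributions = (1, 3.2); X = 4.2.
W^NE = (Σα)·X − ½Σα_i² = 4.2² − ½·11.24 = 12.02.
Planner sets x_i = Σα_j = 4.2 for every i, so X^SO = 2·4.2 = 8.4.
W^SO = (Σα)·X^SO − ½·2·(Σα)² = (2/2)·4.2² = 17.64.
Deadweight loss = W^SO − W^NE = 5.62.

5.62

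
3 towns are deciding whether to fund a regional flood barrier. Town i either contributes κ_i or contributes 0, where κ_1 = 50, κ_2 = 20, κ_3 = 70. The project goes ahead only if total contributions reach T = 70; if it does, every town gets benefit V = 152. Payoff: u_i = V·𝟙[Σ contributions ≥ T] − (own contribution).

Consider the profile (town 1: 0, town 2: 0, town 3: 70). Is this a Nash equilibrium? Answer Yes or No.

Total = 70 ≥ 70: provided.
Town 1 (pledges 0, payoff 152): pledging 50 → total 120, payoff 102. No gain.
Town 2 (pledges 0, payoff 152): pledging 20 → total 90, payoff 132. No gain.
Town 3 (pledges 70, payoff 82): dropping to 0 → total 0, payoff 0. No gain.

Yes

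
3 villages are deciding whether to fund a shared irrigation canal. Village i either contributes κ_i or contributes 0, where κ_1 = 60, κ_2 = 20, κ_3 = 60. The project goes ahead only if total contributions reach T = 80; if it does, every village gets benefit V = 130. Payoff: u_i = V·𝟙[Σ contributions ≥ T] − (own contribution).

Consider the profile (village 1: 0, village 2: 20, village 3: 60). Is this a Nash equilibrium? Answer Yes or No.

Total = 80 ≥ 80: provided.
Village 1 (pledges 0, payoff 130): pledging 60 → total 140, payoff 70. No gain.
Village 2 (pledges 20, payoff 110): dropping to 0 → total 60, payoff 0. No gain.
Village 3 (pledges 60, payoff 70): dropping to 0 → total 20, payoff 0. No gain.

Yes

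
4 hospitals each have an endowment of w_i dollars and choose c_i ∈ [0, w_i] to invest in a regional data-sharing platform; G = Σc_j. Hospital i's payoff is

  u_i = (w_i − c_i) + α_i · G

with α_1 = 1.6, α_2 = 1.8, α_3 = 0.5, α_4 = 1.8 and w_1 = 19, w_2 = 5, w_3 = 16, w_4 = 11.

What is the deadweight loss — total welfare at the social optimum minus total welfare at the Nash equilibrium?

∂u_i/∂c_i = α_i − 1, so hospital i contributes w_i if α_i > 1, else 0.
α_i > 1 for i ∈ {1, 2, 4}; NE contributions (19, 5, 0, 11), G = 35.
W^NE = Σw_i − G^NE + (Σα_i)·G^NE = 51 + 4.7·35 = 215.5.
Planner: ∂(Σu_j)/∂c_i = Σα_j − 1 = 4.7 > 0, so everyone contributes w_i; G^SO = 51, W^SO = 51 + 4.7·51 = 290.7.
Deadweight loss = 75.2.

75.2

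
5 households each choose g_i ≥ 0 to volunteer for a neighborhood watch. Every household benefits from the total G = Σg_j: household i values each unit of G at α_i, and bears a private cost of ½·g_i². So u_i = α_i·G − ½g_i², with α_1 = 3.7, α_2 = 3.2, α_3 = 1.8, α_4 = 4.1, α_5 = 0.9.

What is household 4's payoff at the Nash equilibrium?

Household i's FOC: ∂u_i/∂g_i = α_i − g_i = 0, so g_i* = α_i.
NE contributions = (3.7, 3.2, 1.8, 4.1, 0.9); G = 13.7.
u_4 = α_4·G − ½·(g_4)² = 4.1·13.7 − ½·4.1² = 47.765.

47.765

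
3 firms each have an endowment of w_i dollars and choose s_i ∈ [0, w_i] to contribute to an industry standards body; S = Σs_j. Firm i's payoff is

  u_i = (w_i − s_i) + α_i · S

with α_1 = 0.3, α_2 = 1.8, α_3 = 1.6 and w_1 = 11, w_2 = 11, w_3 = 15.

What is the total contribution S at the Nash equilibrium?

∂u_i/∂s_i = α_i − 1, so firm i contributes w_i if α_i > 1, else 0.
α_i > 1 for i ∈ {2, 3}; NE contributions (0, 11, 15), S = 26.

26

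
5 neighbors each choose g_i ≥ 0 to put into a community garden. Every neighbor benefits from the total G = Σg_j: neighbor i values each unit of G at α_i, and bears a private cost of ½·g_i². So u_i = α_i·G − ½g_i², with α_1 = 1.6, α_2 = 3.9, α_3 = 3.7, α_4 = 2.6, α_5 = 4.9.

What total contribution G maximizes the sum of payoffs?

Planner FOC: ∂(Σu_j)/∂g_i = (Σα_j) − g_i = 0, so g_i^SO = Σα_j = 16.7 for every i; G^SO = 83.5.

83.5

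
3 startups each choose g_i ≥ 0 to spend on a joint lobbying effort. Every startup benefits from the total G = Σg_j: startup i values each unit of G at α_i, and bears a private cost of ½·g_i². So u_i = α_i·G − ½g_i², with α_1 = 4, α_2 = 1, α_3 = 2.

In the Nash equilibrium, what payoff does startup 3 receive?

Startup i's FOC: ∂u_i/∂g_i = α_i − g_i = 0, so g_i* = α_i.
NE contributions = (4, 1, 2); G = 7.
u_3 = α_3·G − ½·(g_3)² = 2·7 − ½·2² = 12.

12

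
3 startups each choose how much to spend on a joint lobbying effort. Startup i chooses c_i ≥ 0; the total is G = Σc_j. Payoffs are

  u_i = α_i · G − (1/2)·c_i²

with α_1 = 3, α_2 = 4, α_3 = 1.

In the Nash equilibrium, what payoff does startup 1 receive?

19.5

Startup i's FOC: ∂u_i/∂c_i = α_i − c_i = 0, so c_i* = α_i.
NE contributions = (3, 4, 1); G = 8.
u_1 = α_1·G − ½·(c_1)² = 3·8 − ½·3² = 19.5.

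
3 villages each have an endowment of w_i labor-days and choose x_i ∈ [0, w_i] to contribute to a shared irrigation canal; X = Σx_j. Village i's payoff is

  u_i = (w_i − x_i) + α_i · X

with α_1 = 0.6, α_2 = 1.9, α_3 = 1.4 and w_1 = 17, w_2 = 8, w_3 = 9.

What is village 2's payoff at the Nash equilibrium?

32.3

∂u_i/∂x_i = α_i − 1, so village i contributes w_i if α_i > 1, else 0.
α_i > 1 for i ∈ {2, 3}; NE contributions (0, 8, 9), X = 17.
u_2 = (8 − 8) + 1.9·17 = 32.3.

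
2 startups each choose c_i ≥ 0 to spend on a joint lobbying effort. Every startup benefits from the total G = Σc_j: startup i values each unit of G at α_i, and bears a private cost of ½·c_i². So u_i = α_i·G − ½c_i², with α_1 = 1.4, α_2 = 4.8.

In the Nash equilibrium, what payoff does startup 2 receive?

18.24

Startup i's FOC: ∂u_i/∂c_i = α_i − c_i = 0, so c_i* = α_i.
NE contributions = (1.4, 4.8); G = 6.2.
u_2 = α_2·G − ½·(c_2)² = 4.8·6.2 − ½·4.8² = 18.24.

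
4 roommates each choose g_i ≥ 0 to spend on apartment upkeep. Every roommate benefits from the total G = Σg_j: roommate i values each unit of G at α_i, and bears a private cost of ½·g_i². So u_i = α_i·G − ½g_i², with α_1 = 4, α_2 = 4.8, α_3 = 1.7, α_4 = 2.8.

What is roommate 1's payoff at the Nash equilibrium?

45.2

Roommate i's FOC: ∂u_i/∂g_i = α_i − g_i = 0, so g_i* = α_i.
NE contributions = (4, 4.8, 1.7, 2.8); G = 13.3.
u_1 = α_1·G − ½·(g_1)² = 4·13.3 − ½·4² = 45.2.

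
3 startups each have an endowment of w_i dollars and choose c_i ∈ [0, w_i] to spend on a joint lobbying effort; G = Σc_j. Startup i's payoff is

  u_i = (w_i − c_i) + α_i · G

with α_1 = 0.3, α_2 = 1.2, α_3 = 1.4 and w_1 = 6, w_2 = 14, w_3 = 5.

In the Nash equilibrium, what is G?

19

∂u_i/∂c_i = α_i − 1, so startup i contributes w_i if α_i > 1, else 0.
α_i > 1 for i ∈ {2, 3}; NE contributions (0, 14, 5), G = 19.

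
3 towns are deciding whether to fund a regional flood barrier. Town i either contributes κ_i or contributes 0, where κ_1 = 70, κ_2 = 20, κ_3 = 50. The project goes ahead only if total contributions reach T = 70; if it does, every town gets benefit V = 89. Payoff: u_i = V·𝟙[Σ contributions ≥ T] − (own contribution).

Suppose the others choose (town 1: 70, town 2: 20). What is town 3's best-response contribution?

0

Others' total = 90 ≥ 70; contributing adds cost 50 for no extra benefit.
Best response: 0.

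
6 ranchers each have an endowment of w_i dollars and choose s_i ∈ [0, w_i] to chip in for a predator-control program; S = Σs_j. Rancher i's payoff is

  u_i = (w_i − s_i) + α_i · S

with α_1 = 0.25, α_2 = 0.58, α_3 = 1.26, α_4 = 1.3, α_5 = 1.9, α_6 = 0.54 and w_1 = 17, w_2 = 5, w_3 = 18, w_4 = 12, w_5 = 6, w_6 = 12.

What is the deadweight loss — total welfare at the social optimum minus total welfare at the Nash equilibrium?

∂u_i/∂s_i = α_i − 1, so rancher i contributes w_i if α_i > 1, else 0.
α_i > 1 for i ∈ {3, 4, 5}; NE contributions (0, 0, 18, 12, 6, 0), S = 36.
W^NE = Σw_i − S^NE + (Σα_i)·S^NE = 70 + 4.83·36 = 243.88.
Planner: ∂(Σu_j)/∂s_i = Σα_j − 1 = 4.83 > 0, so everyone contributes w_i; S^SO = 70, W^SO = 70 + 4.83·70 = 408.1.
Deadweight loss = 164.22.

164.22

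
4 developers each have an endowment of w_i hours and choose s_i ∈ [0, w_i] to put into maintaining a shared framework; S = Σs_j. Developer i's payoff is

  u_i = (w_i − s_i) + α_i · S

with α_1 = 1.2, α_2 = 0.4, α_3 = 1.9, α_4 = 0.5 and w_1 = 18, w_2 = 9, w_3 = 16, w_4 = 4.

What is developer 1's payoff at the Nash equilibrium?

∂u_i/∂s_i = α_i − 1, so developer i contributes w_i if α_i > 1, else 0.
α_i > 1 for i ∈ {1, 3}; NE contributions (18, 0, 16, 0), S = 34.
u_1 = (18 − 18) + 1.2·34 = 40.8.

40.8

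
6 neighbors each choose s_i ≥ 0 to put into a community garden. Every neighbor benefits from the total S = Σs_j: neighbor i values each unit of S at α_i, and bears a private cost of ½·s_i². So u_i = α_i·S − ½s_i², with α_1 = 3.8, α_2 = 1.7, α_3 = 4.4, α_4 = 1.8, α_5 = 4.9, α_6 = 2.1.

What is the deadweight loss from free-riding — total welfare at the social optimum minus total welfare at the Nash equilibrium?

733.555

Neighbor i's FOC: ∂u_i/∂s_i = α_i − s_i = 0, so s_i* = α_i.
NE contributions = (3.8, 1.7, 4.4, 1.8, 4.9, 2.1); S = 18.7.
W^NE = (Σα)·S − ½Σα_i² = 18.7² − ½·68.35 = 315.515.
Planner sets s_i = Σα_j = 18.7 for every i, so S^SO = 6·18.7 = 112.2.
W^SO = (Σα)·S^SO − ½·6·(Σα)² = (6/2)·18.7² = 1049.07.
Deadweight loss = W^SO − W^NE = 733.555.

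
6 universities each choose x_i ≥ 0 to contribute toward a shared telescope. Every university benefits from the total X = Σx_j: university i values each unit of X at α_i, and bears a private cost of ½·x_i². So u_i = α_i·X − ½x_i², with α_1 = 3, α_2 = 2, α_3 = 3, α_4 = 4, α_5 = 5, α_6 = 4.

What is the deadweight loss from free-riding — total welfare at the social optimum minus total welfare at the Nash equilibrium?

University i's FOC: ∂u_i/∂x_i = α_i − x_i = 0, so x_i* = α_i.
NE contributions = (3, 2, 3, 4, 5, 4); X = 21.
W^NE = (Σα)·X − ½Σα_i² = 21² − ½·79 = 401.5.
Planner sets x_i = Σα_j = 21 for every i, so X^SO = 6·21 = 126.
W^SO = (Σα)·X^SO − ½·6·(Σα)² = (6/2)·21² = 1323.
Deadweight loss = W^SO − W^NE = 921.5.

921.5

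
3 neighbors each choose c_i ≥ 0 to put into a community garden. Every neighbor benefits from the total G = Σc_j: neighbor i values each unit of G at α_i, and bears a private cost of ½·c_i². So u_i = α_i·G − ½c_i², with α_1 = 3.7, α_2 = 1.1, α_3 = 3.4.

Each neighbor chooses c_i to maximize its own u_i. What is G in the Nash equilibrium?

Neighbor i's FOC: ∂u_i/∂c_i = α_i − c_i = 0, so c_i* = α_i.
NE contributions = (3.7, 1.1, 3.4); G = 8.2.

8.2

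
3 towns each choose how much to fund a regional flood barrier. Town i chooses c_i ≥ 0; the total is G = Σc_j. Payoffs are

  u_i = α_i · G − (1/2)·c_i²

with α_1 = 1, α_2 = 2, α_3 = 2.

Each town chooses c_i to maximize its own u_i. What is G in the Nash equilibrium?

Town i's FOC: ∂u_i/∂c_i = α_i − c_i = 0, so c_i* = α_i.
NE contributions = (1, 2, 2); G = 5.

5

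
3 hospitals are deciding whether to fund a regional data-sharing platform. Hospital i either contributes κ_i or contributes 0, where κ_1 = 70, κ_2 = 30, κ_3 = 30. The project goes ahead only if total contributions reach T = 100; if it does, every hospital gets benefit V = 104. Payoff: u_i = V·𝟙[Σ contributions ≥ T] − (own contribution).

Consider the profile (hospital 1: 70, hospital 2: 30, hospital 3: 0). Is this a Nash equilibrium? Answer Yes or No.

Yes

Total = 100 ≥ 100: provided.
Hospital 1 (pledges 70, payoff 34): dropping to 0 → total 30, payoff 0. No gain.
Hospital 2 (pledges 30, payoff 74): dropping to 0 → total 70, payoff 0. No gain.
Hospital 3 (pledges 0, payoff 104): pledging 30 → total 130, payoff 74. No gain.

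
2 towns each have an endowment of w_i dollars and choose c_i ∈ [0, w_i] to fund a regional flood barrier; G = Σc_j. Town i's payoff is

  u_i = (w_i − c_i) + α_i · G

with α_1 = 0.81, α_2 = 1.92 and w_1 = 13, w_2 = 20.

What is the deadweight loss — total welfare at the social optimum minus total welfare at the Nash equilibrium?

∂u_i/∂c_i = α_i − 1, so town i contributes w_i if α_i > 1, else 0.
α_i > 1 for i ∈ {2}; NE contributions (0, 20), G = 20.
W^NE = Σw_i − G^NE + (Σα_i)·G^NE = 33 + 1.73·20 = 67.6.
Planner: ∂(Σu_j)/∂c_i = Σα_j − 1 = 1.73 > 0, so everyone contributes w_i; G^SO = 33, W^SO = 33 + 1.73·33 = 90.09.
Deadweight loss = 22.49.

22.49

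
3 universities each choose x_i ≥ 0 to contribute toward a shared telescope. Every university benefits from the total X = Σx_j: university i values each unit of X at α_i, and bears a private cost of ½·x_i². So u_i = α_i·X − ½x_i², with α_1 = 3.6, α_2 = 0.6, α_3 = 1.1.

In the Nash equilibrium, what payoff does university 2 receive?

3

University i's FOC: ∂u_i/∂x_i = α_i − x_i = 0, so x_i* = α_i.
NE contributions = (3.6, 0.6, 1.1); X = 5.3.
u_2 = α_2·X − ½·(x_2)² = 0.6·5.3 − ½·0.6² = 3.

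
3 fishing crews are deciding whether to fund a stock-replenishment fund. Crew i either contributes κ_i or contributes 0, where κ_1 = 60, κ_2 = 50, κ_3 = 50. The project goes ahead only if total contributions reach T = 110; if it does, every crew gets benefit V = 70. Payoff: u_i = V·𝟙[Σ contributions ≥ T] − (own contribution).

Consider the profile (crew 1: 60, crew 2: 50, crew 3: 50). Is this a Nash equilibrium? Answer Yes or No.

No

Total = 160 ≥ 110: provided.
Crew 1 (pledges 60, payoff 10): dropping to 0 → total 100, payoff 0. No gain.
Crew 2 (pledges 50, payoff 20): dropping to 0 → total 110, payoff 70. Profitable deviation.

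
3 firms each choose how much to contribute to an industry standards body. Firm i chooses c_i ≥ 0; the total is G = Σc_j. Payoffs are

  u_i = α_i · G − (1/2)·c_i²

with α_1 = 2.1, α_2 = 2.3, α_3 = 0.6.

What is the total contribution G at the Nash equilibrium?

5

Firm i's FOC: ∂u_i/∂c_i = α_i − c_i = 0, so c_i* = α_i.
NE contributions = (2.1, 2.3, 0.6); G = 5.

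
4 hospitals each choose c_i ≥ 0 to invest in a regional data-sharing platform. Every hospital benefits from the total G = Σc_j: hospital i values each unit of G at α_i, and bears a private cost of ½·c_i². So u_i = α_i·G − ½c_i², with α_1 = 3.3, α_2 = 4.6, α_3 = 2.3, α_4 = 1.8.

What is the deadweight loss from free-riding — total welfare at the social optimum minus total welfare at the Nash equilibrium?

164.29

Hospital i's FOC: ∂u_i/∂c_i = α_i − c_i = 0, so c_i* = α_i.
NE contributions = (3.3, 4.6, 2.3, 1.8); G = 12.
W^NE = (Σα)·G − ½Σα_i² = 12² − ½·40.58 = 123.71.
Planner sets c_i = Σα_j = 12 for every i, so G^SO = 4·12 = 48.
W^SO = (Σα)·G^SO − ½·4·(Σα)² = (4/2)·12² = 288.
Deadweight loss = W^SO − W^NE = 164.29.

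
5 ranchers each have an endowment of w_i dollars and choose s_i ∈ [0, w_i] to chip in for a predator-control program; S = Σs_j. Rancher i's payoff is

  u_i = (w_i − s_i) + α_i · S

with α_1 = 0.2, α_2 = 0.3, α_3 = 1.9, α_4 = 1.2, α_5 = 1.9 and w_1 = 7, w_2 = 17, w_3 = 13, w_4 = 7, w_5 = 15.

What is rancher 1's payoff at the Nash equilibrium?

∂u_i/∂s_i = α_i − 1, so rancher i contributes w_i if α_i > 1, else 0.
α_i > 1 for i ∈ {3, 4, 5}; NE contributions (0, 0, 13, 7, 15), S = 35.
u_1 = (7 − 0) + 0.2·35 = 14.

14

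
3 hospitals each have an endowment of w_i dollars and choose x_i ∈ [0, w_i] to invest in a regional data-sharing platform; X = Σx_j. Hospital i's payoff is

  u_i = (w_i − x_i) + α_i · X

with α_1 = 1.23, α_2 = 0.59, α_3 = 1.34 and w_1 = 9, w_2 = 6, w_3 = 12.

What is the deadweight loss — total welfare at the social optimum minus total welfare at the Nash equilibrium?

12.96

∂u_i/∂x_i = α_i − 1, so hospital i contributes w_i if α_i > 1, else 0.
α_i > 1 for i ∈ {1, 3}; NE contributions (9, 0, 12), X = 21.
W^NE = Σw_i − X^NE + (Σα_i)·X^NE = 27 + 2.16·21 = 72.36.
Planner: ∂(Σu_j)/∂x_i = Σα_j − 1 = 2.16 > 0, so everyone contributes w_i; X^SO = 27, W^SO = 27 + 2.16·27 = 85.32.
Deadweight loss = 12.96.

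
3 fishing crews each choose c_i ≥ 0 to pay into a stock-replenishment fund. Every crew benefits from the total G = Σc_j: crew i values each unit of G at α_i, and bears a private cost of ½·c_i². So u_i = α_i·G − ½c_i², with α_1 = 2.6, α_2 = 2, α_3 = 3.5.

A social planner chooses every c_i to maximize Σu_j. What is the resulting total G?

24.3

Planner FOC: ∂(Σu_j)/∂c_i = (Σα_j) − c_i = 0, so c_i^SO = Σα_j = 8.1 for every i; G^SO = 24.3.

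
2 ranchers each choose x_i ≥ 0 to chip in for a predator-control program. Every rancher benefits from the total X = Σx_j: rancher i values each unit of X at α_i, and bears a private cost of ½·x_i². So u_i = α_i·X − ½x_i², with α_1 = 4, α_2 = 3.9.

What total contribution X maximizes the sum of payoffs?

Planner FOC: ∂(Σu_j)/∂x_i = (Σα_j) − x_i = 0, so x_i^SO = Σα_j = 7.9 for every i; X^SO = 15.8.

15.8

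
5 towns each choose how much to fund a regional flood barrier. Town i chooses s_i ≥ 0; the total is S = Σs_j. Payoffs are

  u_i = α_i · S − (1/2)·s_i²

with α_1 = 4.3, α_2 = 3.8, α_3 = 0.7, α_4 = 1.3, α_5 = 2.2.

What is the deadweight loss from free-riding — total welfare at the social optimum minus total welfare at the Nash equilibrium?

246.91

Town i's FOC: ∂u_i/∂s_i = α_i − s_i = 0, so s_i* = α_i.
NE contributions = (4.3, 3.8, 0.7, 1.3, 2.2); S = 12.3.
W^NE = (Σα)·S − ½Σα_i² = 12.3² − ½·39.95 = 131.315.
Planner sets s_i = Σα_j = 12.3 for every i, so S^SO = 5·12.3 = 61.5.
W^SO = (Σα)·S^SO − ½·5·(Σα)² = (5/2)·12.3² = 378.225.
Deadweight loss = W^SO − W^NE = 246.91.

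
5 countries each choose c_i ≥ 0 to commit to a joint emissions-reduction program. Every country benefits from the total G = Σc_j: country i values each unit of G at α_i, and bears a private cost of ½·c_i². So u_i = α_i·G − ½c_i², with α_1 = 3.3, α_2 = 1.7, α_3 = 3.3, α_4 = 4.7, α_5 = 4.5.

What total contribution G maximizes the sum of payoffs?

87.5

Planner FOC: ∂(Σu_j)/∂c_i = (Σα_j) − c_i = 0, so c_i^SO = Σα_j = 17.5 for every i; G^SO = 87.5.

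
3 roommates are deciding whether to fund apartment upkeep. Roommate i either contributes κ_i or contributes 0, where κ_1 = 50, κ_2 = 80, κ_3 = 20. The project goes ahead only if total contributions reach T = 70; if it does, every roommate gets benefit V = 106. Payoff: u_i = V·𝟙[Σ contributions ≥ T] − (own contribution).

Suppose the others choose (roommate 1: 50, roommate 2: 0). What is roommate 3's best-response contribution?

20

Others' total = 50. Contributing 20 brings total to 70 ≥ 70: gain V − κ_3 = 86.
Best response: 20.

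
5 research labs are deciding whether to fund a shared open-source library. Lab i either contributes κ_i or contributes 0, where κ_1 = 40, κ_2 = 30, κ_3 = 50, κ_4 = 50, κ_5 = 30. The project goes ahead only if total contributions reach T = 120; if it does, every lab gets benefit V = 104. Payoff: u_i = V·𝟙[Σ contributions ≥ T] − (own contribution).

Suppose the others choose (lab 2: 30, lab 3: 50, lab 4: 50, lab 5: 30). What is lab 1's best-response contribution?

0

Others' total = 160 ≥ 120; contributing adds cost 40 for no extra benefit.
Best response: 0.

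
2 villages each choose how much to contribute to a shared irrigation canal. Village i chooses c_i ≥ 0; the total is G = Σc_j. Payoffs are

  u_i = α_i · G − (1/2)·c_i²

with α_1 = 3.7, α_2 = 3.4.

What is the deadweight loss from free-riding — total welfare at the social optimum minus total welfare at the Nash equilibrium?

Village i's FOC: ∂u_i/∂c_i = α_i − c_i = 0, so c_i* = α_i.
NE contributions = (3.7, 3.4); G = 7.1.
W^NE = (Σα)·G − ½Σα_i² = 7.1² − ½·25.25 = 37.785.
Planner sets c_i = Σα_j = 7.1 for every i, so G^SO = 2·7.1 = 14.2.
W^SO = (Σα)·G^SO − ½·2·(Σα)² = (2/2)·7.1² = 50.41.
Deadweight loss = W^SO − W^NE = 12.625.

12.625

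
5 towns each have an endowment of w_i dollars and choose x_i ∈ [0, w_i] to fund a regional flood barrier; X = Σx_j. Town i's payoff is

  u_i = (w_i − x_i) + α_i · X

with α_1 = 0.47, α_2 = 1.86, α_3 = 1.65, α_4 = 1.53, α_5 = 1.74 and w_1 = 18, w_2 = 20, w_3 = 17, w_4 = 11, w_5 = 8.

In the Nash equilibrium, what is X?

56

∂u_i/∂x_i = α_i − 1, so town i contributes w_i if α_i > 1, else 0.
α_i > 1 for i ∈ {2, 3, 4, 5}; NE contributions (0, 20, 17, 11, 8), X = 56.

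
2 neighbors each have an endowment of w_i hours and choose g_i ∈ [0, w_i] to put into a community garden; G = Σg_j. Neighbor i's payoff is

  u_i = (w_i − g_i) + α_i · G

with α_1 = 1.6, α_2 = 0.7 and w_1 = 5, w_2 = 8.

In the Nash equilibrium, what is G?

∂u_i/∂g_i = α_i − 1, so neighbor i contributes w_i if α_i > 1, else 0.
α_i > 1 for i ∈ {1}; NE contributions (5, 0), G = 5.

5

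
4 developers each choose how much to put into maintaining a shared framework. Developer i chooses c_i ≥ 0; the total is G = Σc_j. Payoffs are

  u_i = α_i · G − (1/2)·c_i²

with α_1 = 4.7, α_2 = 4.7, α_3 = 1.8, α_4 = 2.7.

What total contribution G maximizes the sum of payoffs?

55.6

Planner FOC: ∂(Σu_j)/∂c_i = (Σα_j) − c_i = 0, so c_i^SO = Σα_j = 13.9 for every i; G^SO = 55.6.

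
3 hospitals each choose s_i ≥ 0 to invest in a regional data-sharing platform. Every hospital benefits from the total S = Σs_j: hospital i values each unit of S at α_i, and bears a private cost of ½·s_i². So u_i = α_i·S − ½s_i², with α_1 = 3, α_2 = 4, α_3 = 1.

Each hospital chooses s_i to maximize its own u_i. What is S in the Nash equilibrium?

Hospital i's FOC: ∂u_i/∂s_i = α_i − s_i = 0, so s_i* = α_i.
NE contributions = (3, 4, 1); S = 8.

8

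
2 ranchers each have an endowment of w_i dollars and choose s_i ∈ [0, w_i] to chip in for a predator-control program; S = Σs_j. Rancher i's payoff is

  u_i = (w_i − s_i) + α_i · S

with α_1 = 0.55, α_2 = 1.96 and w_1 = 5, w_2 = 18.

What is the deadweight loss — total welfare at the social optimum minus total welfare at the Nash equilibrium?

7.55

∂u_i/∂s_i = α_i − 1, so rancher i contributes w_i if α_i > 1, else 0.
α_i > 1 for i ∈ {2}; NE contributions (0, 18), S = 18.
W^NE = Σw_i − S^NE + (Σα_i)·S^NE = 23 + 1.51·18 = 50.18.
Planner: ∂(Σu_j)/∂s_i = Σα_j − 1 = 1.51 > 0, so everyone contributes w_i; S^SO = 23, W^SO = 23 + 1.51·23 = 57.73.
Deadweight loss = 7.55.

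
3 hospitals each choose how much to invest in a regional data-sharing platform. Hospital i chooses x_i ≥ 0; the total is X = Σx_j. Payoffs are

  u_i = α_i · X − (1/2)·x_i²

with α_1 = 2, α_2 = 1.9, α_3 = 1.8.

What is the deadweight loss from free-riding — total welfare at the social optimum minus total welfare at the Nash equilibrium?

Hospital i's FOC: ∂u_i/∂x_i = α_i − x_i = 0, so x_i* = α_i.
NE contributions = (2, 1.9, 1.8); X = 5.7.
W^NE = (Σα)·X − ½Σα_i² = 5.7² − ½·10.85 = 27.065.
Planner sets x_i = Σα_j = 5.7 for every i, so X^SO = 3·5.7 = 17.1.
W^SO = (Σα)·X^SO − ½·3·(Σα)² = (3/2)·5.7² = 48.735.
Deadweight loss = W^SO − W^NE = 21.67.

21.67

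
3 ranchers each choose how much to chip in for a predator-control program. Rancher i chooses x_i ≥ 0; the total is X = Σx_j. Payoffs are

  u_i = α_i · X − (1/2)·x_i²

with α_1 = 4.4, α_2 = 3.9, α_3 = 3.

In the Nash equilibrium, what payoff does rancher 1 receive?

40.04

Rancher i's FOC: ∂u_i/∂x_i = α_i − x_i = 0, so x_i* = α_i.
NE contributions = (4.4, 3.9, 3); X = 11.3.
u_1 = α_1·X − ½·(x_1)² = 4.4·11.3 − ½·4.4² = 40.04.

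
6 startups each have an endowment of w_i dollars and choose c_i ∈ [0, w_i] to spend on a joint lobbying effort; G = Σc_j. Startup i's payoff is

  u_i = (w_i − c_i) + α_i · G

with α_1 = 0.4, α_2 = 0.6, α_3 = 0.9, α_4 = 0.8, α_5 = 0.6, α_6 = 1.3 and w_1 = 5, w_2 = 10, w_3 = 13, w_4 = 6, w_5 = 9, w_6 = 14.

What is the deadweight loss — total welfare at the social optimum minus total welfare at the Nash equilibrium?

∂u_i/∂c_i = α_i − 1, so startup i contributes w_i if α_i > 1, else 0.
α_i > 1 for i ∈ {6}; NE contributions (0, 0, 0, 0, 0, 14), G = 14.
W^NE = Σw_i − G^NE + (Σα_i)·G^NE = 57 + 3.6·14 = 107.4.
Planner: ∂(Σu_j)/∂c_i = Σα_j − 1 = 3.6 > 0, so everyone contributes w_i; G^SO = 57, W^SO = 57 + 3.6·57 = 262.2.
Deadweight loss = 154.8.

154.8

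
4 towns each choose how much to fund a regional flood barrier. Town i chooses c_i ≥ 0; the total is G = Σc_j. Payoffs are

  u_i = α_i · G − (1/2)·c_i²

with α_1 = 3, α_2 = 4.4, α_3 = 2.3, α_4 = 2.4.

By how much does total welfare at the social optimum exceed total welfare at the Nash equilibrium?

166.115

Town i's FOC: ∂u_i/∂c_i = α_i − c_i = 0, so c_i* = α_i.
NE contributions = (3, 4.4, 2.3, 2.4); G = 12.1.
W^NE = (Σα)·G − ½Σα_i² = 12.1² − ½·39.41 = 126.705.
Planner sets c_i = Σα_j = 12.1 for every i, so G^SO = 4·12.1 = 48.4.
W^SO = (Σα)·G^SO − ½·4·(Σα)² = (4/2)·12.1² = 292.82.
Deadweight loss = W^SO − W^NE = 166.115.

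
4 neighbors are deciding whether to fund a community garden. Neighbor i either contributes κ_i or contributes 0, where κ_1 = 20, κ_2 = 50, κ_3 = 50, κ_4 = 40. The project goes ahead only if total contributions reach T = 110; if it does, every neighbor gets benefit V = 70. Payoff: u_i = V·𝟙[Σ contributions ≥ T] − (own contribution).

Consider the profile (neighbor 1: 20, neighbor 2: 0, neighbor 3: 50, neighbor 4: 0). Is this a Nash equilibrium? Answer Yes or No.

No

Total = 70 < 110: not provided.
Neighbor 1 (pledges 20, payoff -20): dropping to 0 → total 50, payoff 0. Profitable deviation.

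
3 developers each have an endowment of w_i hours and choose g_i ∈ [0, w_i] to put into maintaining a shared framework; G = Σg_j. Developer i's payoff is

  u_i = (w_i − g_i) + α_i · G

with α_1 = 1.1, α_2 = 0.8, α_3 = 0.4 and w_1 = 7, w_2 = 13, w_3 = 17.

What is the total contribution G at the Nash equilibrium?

∂u_i/∂g_i = α_i − 1, so developer i contributes w_i if α_i > 1, else 0.
α_i > 1 for i ∈ {1}; NE contributions (7, 0, 0), G = 7.

7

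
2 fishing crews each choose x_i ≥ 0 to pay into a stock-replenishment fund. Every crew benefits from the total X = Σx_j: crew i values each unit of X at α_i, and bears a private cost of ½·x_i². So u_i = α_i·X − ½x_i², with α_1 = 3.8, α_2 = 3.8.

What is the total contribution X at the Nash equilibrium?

7.6

Crew i's FOC: ∂u_i/∂x_i = α_i − x_i = 0, so x_i* = α_i.
NE contributions = (3.8, 3.8); X = 7.6.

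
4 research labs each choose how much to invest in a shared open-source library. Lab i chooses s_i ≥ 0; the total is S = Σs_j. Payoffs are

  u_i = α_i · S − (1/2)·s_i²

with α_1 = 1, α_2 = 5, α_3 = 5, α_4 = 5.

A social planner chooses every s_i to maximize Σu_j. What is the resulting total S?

Planner FOC: ∂(Σu_j)/∂s_i = (Σα_j) − s_i = 0, so s_i^SO = Σα_j = 16 for every i; S^SO = 64.

64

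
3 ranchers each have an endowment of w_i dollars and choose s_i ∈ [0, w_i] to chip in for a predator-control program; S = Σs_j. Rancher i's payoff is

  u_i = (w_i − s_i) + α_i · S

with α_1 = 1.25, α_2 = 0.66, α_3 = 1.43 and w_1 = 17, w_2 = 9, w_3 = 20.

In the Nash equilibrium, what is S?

∂u_i/∂s_i = α_i − 1, so rancher i contributes w_i if α_i > 1, else 0.
α_i > 1 for i ∈ {1, 3}; NE contributions (17, 0, 20), S = 37.

37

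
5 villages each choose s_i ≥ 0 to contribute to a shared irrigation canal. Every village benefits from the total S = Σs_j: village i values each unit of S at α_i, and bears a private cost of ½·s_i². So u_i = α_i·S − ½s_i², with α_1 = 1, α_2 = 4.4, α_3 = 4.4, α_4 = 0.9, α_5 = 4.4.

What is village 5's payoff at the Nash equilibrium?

56.76

Village i's FOC: ∂u_i/∂s_i = α_i − s_i = 0, so s_i* = α_i.
NE contributions = (1, 4.4, 4.4, 0.9, 4.4); S = 15.1.
u_5 = α_5·S − ½·(s_5)² = 4.4·15.1 − ½·4.4² = 56.76.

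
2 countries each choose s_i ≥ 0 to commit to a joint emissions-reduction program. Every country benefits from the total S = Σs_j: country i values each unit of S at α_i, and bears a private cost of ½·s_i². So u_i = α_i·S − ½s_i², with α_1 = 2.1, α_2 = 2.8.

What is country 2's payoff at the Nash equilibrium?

9.8

Country i's FOC: ∂u_i/∂s_i = α_i − s_i = 0, so s_i* = α_i.
NE contributions = (2.1, 2.8); S = 4.9.
u_2 = α_2·S − ½·(s_2)² = 2.8·4.9 − ½·2.8² = 9.8.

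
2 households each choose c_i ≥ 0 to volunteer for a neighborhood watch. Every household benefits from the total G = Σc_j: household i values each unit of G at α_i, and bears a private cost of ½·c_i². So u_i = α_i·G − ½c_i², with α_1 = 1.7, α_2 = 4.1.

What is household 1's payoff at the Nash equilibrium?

8.415

Household i's FOC: ∂u_i/∂c_i = α_i − c_i = 0, so c_i* = α_i.
NE contributions = (1.7, 4.1); G = 5.8.
u_1 = α_1·G − ½·(c_1)² = 1.7·5.8 − ½·1.7² = 8.415.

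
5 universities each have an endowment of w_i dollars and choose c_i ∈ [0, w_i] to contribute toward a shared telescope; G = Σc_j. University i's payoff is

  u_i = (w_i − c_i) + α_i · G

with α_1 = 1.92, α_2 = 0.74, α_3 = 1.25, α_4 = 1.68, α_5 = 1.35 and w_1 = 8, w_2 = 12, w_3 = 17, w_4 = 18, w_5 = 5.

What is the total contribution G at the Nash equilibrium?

∂u_i/∂c_i = α_i − 1, so university i contributes w_i if α_i > 1, else 0.
α_i > 1 for i ∈ {1, 3, 4, 5}; NE contributions (8, 0, 17, 18, 5), G = 48.

48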